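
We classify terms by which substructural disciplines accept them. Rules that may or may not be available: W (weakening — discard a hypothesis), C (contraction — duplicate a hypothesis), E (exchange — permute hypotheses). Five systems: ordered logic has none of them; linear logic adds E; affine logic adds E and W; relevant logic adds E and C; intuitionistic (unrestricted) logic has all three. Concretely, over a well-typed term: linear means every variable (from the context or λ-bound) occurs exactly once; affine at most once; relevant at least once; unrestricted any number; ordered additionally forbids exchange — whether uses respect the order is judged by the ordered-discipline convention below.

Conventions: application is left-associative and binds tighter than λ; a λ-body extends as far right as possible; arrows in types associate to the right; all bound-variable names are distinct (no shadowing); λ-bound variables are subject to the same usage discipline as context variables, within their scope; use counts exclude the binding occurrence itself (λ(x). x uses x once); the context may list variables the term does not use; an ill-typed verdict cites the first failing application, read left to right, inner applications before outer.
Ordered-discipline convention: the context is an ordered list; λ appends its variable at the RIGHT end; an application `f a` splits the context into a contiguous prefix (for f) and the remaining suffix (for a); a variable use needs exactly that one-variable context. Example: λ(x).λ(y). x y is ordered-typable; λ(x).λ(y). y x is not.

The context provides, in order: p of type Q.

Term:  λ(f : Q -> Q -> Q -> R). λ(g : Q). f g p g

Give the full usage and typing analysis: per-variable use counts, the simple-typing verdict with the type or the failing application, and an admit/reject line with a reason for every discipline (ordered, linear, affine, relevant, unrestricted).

variable uses: p=1; f (bound)=1; g (bound)=2
order of uses: f, g, p, g
typing: well-typed — term : (Q -> Q -> Q -> R) -> Q -> R
ordered: ✗, repeated use of g ×2
linear: ✗, repeated use of g ×2
affine: ✗, repeated use of g ×2
relevant: ✓, every one of p, f, g appears
unrestricted: ✓, typability at (Q -> Q -> Q -> R) -> Q -> R is all that's needed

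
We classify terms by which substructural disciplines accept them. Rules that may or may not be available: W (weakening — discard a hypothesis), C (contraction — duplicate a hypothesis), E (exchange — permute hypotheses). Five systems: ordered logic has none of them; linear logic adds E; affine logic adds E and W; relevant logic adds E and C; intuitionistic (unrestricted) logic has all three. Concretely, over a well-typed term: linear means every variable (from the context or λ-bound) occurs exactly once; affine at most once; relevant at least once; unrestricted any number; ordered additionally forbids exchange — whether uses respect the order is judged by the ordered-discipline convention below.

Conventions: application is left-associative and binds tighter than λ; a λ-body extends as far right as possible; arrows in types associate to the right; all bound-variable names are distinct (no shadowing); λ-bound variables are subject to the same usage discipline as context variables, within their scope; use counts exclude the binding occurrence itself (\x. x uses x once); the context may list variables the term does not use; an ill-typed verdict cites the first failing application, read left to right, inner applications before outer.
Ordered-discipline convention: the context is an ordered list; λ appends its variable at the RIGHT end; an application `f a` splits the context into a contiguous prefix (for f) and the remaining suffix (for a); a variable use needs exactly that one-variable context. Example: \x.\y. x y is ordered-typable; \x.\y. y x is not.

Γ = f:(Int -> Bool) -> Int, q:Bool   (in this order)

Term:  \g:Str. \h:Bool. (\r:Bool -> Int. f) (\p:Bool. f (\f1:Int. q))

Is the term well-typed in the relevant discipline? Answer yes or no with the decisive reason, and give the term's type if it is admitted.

no — g, h, r, p, f1 left unused
variable uses: f=2, q=1, g (bound)=0, h (bound)=0, r (bound)=0, p (bound)=0, f1 (bound)=0
left-to-right use order: f, f, q
typing: well-typed at Str -> Bool -> (Int -> Bool) -> Int
all disciplines: ordered ✗; linear ✗; affine ✗; relevant ✗; unrestricted ✓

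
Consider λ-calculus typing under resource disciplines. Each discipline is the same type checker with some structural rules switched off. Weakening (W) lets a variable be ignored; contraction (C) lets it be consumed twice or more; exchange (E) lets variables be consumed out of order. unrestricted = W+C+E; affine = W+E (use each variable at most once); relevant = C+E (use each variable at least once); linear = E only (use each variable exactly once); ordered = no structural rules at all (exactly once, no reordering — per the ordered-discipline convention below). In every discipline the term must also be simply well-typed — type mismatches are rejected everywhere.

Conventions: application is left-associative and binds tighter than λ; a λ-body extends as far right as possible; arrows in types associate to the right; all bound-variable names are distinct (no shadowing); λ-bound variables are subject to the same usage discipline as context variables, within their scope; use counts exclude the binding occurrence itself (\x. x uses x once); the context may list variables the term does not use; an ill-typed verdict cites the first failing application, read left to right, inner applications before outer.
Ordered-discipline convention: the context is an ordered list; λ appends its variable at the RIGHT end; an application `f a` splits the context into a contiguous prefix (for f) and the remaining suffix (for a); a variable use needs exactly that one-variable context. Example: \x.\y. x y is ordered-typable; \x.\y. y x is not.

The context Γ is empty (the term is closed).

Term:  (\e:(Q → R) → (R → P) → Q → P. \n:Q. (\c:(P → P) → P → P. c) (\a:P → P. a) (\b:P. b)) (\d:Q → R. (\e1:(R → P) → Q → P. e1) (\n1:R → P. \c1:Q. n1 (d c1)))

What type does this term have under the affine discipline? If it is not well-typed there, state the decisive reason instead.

term : Q → P → P
variable uses: e [bound]=0, n [bound]=0, c [bound]=1, a [bound]=1, b [bound]=1, d [bound]=1, e1 [bound]=1, n1 [bound]=1, c1 [bound]=1
left-to-right use order: c, a, b, e1, n1, d, c1
typing: ✓ — Q → P → P
summary: ordered ✗; linear ✗; affine ✓; relevant ✗; unrestricted ✓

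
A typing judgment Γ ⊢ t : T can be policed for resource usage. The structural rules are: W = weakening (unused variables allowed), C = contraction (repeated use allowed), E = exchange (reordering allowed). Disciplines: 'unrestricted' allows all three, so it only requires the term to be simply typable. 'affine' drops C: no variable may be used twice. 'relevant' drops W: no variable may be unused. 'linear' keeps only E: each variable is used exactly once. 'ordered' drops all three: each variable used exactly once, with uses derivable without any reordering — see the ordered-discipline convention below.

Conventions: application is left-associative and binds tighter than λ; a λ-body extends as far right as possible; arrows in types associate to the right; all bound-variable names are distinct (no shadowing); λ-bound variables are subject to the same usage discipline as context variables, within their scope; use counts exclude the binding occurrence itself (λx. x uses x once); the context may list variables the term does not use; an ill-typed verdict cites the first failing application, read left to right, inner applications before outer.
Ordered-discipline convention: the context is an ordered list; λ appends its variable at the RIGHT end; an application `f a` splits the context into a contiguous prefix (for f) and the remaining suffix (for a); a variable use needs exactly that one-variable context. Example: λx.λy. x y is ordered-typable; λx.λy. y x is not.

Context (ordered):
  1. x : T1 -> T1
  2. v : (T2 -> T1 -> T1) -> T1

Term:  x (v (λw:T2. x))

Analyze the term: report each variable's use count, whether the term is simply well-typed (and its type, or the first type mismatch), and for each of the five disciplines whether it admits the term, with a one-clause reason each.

usage: x: 2, v: 1, w (bound): 0
order of uses: x, v, x
typing: well-typed at T1
ordered: ✗, uses contraction: x ×2; w left unused
linear: ✗, uses contraction: x ×2; w left unused
affine: ✗, uses contraction: x ×2
relevant: ✗, w left unused
unrestricted: ✓, simply typable at T1; W, C, E all held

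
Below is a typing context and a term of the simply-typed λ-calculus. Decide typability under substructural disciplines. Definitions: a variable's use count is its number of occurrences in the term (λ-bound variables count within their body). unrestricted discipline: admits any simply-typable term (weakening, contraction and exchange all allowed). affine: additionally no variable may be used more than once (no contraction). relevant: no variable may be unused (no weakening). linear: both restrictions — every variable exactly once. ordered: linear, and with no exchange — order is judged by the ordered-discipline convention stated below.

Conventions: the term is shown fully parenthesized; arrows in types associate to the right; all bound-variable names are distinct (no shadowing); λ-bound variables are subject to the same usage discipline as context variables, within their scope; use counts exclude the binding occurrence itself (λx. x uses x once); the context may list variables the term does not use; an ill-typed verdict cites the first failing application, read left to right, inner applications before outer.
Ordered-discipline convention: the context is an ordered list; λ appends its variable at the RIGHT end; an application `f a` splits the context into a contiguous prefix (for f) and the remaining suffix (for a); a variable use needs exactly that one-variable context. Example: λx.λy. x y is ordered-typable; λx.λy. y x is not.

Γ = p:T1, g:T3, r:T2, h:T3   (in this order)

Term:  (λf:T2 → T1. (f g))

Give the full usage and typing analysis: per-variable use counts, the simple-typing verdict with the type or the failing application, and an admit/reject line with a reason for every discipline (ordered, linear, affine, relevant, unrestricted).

variable uses: p=0, g=1, r=0, h=0, f [bound]=1
order of uses: f, g
typing: ill-typed: argument of type T3 where T2 is required
ordered: ✗, a type mismatch blocks all five
linear: ✗, the type mismatch rejects it
affine: ✗, not simply typable
relevant: ✗, fails simple typing
unrestricted: ✗, a type mismatch blocks all five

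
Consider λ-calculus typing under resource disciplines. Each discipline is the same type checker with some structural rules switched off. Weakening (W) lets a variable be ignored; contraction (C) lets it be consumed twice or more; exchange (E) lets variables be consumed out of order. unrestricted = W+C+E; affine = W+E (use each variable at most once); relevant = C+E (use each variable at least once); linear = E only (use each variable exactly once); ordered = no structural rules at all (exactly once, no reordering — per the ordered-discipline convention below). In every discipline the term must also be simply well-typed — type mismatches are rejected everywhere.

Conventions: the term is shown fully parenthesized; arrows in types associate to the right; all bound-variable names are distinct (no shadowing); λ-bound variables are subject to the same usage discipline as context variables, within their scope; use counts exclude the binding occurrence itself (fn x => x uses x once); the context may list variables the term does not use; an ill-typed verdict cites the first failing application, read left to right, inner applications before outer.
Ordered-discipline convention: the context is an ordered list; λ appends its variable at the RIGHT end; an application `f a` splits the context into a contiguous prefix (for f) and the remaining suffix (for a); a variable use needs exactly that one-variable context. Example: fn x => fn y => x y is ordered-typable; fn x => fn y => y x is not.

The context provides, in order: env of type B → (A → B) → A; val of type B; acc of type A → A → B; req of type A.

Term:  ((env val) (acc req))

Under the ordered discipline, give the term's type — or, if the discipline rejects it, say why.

term : A
usage: env: 1; val: 1; acc: 1; req: 1
uses in reading order: env, val, acc, req
typing: the term checks, with type A
across the five disciplines: ordered ✓; linear ✓; affine ✓; relevant ✓; unrestricted ✓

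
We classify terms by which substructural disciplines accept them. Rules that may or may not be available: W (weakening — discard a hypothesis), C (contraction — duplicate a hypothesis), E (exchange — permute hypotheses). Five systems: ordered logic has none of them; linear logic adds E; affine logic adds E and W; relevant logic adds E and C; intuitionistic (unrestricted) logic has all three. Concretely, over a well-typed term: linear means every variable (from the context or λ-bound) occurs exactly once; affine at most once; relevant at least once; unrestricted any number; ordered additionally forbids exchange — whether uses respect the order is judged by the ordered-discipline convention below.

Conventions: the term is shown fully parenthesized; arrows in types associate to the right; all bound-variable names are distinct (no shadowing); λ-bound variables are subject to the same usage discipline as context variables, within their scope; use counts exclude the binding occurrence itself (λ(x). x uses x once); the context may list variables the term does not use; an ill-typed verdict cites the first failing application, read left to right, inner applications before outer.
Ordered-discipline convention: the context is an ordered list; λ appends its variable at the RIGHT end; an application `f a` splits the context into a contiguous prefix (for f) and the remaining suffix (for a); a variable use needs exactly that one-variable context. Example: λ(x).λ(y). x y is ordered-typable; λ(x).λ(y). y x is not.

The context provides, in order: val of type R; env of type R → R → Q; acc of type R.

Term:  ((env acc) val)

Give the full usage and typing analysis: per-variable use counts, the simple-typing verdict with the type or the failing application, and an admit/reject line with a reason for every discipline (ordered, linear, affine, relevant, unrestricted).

counts: val ×1, env ×1, acc ×1
order of uses: env, acc, val
typing: ✓ — Q
ordered ✗ (no contiguous prefix/suffix split fits env, acc, val)
linear ✓ (val, env, acc: one use apiece)
affine ✓ (val, env, acc: no repeats, contraction unneeded)
relevant ✓ (every one of val, env, acc appears)
unrestricted ✓ (type-checks (Q) and nothing is barred)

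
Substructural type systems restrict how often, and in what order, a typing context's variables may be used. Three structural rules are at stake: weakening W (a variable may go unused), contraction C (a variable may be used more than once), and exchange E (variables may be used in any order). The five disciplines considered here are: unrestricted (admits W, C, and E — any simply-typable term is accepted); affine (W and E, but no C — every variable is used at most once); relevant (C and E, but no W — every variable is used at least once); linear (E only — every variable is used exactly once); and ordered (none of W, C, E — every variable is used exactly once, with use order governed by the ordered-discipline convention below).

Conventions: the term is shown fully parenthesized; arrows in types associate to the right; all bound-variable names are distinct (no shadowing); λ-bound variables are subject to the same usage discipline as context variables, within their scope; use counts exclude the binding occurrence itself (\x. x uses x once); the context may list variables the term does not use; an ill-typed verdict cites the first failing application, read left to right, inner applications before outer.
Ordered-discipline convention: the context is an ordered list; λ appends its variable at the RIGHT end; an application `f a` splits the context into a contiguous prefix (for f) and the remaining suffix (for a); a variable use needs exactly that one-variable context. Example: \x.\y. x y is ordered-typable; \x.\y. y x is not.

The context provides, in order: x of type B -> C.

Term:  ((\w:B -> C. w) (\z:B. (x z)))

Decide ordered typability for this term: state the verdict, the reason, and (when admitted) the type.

yes — x, w, z: once each, no exchange needed; term : B -> C
use counts: x: 1×, w [bound]: 1×, z [bound]: 1×
uses in reading order: w, x, z
typing: ✓ — B -> C
per-discipline verdicts: ordered ✓ · linear ✓ · affine ✓ · relevant ✓ · unrestricted ✓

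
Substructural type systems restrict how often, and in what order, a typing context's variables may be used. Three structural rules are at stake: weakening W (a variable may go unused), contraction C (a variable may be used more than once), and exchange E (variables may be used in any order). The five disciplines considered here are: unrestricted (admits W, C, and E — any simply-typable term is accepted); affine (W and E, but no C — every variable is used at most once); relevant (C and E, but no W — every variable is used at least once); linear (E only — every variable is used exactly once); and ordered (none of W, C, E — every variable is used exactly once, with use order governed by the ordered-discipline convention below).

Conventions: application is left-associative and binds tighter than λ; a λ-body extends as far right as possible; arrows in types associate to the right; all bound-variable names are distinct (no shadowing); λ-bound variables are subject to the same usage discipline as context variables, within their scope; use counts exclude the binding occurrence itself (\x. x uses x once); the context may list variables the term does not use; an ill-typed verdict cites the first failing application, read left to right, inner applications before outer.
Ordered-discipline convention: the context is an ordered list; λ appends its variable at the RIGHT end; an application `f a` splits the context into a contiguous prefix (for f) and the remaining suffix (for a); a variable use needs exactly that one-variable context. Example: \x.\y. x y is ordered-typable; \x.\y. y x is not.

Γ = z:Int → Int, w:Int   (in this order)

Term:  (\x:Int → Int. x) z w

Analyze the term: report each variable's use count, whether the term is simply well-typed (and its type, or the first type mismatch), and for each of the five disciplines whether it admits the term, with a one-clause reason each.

use counts: z: 1, w: 1, x (bound): 1
use order (left to right): x, z, w
typing: well-typed at Int
ordered: ✓ — single-use (z, w, x), ordered derivation ok
linear: ✓ — each of z, w, x used exactly once
affine: ✓ — no duplicate uses among z, w, x
relevant: ✓ — z, w, x: all used, weakening unneeded
unrestricted: ✓ — well-typed at Int; no restrictions here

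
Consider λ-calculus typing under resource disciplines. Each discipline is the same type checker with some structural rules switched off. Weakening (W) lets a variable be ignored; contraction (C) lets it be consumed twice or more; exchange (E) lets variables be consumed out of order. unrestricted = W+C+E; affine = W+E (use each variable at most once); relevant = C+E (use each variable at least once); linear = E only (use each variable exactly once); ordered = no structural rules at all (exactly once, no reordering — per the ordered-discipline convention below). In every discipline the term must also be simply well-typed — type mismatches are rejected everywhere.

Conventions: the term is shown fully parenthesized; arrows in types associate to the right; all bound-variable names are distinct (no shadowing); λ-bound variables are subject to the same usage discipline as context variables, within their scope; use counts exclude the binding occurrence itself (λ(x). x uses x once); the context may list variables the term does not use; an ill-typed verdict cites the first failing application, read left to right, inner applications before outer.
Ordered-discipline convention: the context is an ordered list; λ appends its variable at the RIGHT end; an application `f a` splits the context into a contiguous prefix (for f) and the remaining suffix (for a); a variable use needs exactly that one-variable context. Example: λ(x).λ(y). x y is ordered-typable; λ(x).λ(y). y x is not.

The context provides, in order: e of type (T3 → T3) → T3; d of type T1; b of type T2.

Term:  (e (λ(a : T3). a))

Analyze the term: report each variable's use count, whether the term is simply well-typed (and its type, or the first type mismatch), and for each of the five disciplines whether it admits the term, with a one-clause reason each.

variable uses: e=1; d=0; b=0; a (λ-bound)=1
order of uses: e, a
typing: well-typed at T3
ordered ✗ (d, b never used (weakening))
linear ✗ (d, b never used (weakening))
affine ✓ (at most one use each (e, d, b, a))
relevant ✗ (d, b never used (weakening))
unrestricted ✓ (typability at T3 is all that's needed)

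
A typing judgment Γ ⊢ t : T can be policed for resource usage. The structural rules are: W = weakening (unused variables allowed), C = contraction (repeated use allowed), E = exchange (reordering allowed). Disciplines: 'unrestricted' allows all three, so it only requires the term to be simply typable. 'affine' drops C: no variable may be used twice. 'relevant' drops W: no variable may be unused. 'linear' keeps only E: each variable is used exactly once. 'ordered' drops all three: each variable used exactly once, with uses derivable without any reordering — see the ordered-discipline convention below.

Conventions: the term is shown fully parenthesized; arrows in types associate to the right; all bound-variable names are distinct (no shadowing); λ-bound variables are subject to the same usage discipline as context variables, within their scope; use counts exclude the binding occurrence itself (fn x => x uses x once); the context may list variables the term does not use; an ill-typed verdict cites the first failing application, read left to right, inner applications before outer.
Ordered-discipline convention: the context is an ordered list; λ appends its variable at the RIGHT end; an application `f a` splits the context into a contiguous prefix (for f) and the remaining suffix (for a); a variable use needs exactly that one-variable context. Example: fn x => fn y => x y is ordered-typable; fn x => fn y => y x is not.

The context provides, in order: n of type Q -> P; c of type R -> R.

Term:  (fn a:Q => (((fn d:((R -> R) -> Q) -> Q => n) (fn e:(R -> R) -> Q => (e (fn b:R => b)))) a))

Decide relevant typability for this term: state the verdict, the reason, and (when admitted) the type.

no — c, d left unused
usage: n ×1; c ×0; a [bound] ×1; d [bound] ×0; e [bound] ×1; b [bound] ×1
use order (left to right): n, e, b, a
typing: the term checks, with type Q -> P
summary: ordered ✗, linear ✗, affine ✓, relevant ✗, unrestricted ✓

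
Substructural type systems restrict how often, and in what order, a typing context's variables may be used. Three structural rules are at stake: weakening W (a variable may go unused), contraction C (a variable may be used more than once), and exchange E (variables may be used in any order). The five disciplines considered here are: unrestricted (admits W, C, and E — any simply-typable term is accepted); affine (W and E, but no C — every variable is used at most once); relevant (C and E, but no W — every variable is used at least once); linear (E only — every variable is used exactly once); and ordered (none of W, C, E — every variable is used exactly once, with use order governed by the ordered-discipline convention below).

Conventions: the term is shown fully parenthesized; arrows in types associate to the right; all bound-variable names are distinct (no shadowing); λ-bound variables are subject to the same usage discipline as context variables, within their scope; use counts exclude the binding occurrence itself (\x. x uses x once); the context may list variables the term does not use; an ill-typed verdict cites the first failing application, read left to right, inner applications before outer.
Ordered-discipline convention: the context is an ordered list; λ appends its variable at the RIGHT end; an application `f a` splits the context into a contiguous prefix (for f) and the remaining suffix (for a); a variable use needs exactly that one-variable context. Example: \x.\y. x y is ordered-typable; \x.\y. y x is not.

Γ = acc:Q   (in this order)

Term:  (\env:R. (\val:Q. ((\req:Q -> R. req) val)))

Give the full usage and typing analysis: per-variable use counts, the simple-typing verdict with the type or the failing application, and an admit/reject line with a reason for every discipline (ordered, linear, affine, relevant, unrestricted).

usage: acc=0, env (bound)=0, val (bound)=1, req (bound)=1
left-to-right use order: req, val
typing: ill-typed: an argument Q mismatches the expected Q -> R
ordered: ✗, not simply typable
linear: ✗, fails simple typing
affine: ✗, a type mismatch blocks all five
relevant: ✗, the type mismatch rejects it
unrestricted: ✗, not simply typable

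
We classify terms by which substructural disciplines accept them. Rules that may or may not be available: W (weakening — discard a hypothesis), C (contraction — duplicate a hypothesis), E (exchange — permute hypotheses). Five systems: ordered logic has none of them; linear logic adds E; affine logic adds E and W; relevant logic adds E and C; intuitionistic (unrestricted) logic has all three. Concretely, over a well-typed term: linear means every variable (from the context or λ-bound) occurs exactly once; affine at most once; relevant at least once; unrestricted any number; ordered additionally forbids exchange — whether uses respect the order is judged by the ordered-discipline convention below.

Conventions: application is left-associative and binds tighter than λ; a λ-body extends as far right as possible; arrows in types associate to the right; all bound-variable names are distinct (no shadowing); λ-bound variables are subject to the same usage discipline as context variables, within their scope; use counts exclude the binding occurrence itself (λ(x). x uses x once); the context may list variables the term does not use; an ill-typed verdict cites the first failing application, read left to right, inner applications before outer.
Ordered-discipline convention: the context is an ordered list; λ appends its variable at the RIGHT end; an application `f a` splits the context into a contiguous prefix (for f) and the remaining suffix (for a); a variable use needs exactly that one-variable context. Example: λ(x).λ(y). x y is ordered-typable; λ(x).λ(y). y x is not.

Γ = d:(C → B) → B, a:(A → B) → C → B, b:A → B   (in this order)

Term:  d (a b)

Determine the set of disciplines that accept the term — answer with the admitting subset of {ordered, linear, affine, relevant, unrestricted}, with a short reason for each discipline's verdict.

admitted by: ordered, linear, affine, relevant, unrestricted
usage: d: 1×; a: 1×; b: 1×
order of uses: d, a, b
typing: well-typed at B
ordered: ✓ — single-use (d, a, b), ordered derivation ok
linear: ✓ — d, a, b: one use apiece
affine: ✓ — none of d, a, b used more than once
relevant: ✓ — d, a, b: all used, weakening unneeded
unrestricted: ✓ — simply typable at B; W, C, E all held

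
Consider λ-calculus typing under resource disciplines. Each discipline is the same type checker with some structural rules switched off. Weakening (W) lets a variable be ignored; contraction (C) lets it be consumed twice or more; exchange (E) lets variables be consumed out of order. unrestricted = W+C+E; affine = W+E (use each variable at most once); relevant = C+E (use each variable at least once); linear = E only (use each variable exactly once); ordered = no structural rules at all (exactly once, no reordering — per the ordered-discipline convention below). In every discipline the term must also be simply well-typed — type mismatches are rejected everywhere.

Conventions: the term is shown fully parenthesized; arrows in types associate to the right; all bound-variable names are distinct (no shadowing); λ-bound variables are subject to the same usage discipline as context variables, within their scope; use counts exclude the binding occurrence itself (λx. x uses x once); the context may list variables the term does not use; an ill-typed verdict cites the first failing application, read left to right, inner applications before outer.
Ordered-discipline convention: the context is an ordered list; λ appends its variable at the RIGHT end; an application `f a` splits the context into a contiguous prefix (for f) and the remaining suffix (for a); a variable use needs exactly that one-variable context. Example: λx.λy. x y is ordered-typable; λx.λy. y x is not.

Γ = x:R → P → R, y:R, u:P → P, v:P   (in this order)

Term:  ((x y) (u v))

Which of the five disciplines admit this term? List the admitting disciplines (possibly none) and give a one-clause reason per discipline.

accepted by: ordered, linear, affine, relevant, unrestricted
variable uses: x: 1×; y: 1×; u: 1×; v: 1×
order of uses: x, y, u, v
typing: the term checks, with type R
ordered ✓ (x, y, u, v: once each, no exchange needed)
linear ✓ (exactly-once usage across x, y, u, v)
affine ✓ (at most one use each (x, y, u, v))
relevant ✓ (none of x, y, u, v goes unused)
unrestricted ✓ (simply typable at R; W, C, E all held)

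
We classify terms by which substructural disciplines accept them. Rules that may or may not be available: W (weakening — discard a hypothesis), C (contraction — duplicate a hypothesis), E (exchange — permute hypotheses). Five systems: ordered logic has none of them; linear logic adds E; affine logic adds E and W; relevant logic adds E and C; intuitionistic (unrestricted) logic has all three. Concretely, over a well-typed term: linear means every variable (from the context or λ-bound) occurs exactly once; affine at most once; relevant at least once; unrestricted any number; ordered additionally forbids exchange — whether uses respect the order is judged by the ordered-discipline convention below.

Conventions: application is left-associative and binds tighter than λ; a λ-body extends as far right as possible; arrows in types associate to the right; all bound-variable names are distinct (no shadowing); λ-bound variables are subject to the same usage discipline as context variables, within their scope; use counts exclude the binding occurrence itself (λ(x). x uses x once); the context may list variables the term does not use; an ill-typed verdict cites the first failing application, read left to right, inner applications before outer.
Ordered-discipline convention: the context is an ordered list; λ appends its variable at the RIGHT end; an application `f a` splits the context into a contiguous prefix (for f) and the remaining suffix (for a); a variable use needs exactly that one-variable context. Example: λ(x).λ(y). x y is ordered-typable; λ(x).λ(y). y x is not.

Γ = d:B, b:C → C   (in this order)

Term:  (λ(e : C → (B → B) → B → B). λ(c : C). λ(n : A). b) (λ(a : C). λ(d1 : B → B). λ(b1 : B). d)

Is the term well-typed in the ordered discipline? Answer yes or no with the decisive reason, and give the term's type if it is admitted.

no — needs weakening: e, c, n, a, d1, b1 unused
usage: d=1; b=1; e [bound]=0; c [bound]=0; n [bound]=0; a [bound]=0; d1 [bound]=0; b1 [bound]=0
uses in reading order: b, d
typing: the term checks, with type C → A → C → C
across the five disciplines: ordered ✗ · linear ✗ · affine ✓ · relevant ✗ · unrestricted ✓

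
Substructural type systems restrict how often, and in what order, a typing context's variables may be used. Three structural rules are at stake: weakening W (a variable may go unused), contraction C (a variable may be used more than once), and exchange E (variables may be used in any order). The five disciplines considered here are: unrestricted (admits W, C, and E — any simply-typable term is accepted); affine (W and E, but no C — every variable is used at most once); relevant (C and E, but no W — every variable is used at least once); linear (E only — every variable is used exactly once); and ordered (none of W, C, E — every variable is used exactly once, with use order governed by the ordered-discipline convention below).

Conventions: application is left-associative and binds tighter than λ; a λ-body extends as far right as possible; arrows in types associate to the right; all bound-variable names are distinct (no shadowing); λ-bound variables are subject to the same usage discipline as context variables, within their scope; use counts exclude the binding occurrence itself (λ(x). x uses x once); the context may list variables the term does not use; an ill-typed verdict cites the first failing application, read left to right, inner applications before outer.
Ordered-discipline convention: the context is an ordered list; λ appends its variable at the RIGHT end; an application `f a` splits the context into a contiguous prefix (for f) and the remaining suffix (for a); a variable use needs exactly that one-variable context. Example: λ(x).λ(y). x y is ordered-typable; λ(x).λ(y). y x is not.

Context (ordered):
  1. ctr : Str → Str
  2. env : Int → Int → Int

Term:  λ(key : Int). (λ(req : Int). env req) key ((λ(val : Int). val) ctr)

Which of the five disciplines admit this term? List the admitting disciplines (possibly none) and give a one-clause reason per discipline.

admitting disciplines: none
usage: ctr: 1, env: 1, key (λ-bound): 1, req (λ-bound): 1, val (λ-bound): 1
uses in reading order: env, req, key, val, ctr
typing: ill-typed: a function awaiting Int gets Str → Str
ordered: ✗, a type mismatch blocks all five
linear: ✗, the type mismatch rejects it
affine: ✗, not simply typable
relevant: ✗, fails simple typing
unrestricted: ✗, a type mismatch blocks all five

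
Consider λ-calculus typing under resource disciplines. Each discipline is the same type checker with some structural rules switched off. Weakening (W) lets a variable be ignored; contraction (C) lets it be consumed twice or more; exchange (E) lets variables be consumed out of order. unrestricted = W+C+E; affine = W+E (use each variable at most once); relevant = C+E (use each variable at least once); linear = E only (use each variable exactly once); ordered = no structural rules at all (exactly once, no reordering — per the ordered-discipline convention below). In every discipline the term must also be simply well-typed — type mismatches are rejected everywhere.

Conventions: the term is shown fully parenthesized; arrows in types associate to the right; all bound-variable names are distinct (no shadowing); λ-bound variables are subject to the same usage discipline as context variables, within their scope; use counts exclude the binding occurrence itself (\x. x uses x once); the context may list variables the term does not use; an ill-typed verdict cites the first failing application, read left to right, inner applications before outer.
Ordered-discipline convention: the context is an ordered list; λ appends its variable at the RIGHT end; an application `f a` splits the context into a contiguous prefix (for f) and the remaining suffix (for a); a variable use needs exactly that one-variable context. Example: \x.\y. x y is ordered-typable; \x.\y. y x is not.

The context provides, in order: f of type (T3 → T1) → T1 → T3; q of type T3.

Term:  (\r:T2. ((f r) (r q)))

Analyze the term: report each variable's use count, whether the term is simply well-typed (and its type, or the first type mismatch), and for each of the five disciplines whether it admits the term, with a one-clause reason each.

usage: f: 1, q: 1, r (bound): 2
order of uses: f, r, r, q
typing: ill-typed: an application expects T3 → T1 but receives T2
ordered: ✗, not simply typable
linear: ✗, fails simple typing
affine: ✗, a type mismatch blocks all five
relevant: ✗, the type mismatch rejects it
unrestricted: ✗, not simply typable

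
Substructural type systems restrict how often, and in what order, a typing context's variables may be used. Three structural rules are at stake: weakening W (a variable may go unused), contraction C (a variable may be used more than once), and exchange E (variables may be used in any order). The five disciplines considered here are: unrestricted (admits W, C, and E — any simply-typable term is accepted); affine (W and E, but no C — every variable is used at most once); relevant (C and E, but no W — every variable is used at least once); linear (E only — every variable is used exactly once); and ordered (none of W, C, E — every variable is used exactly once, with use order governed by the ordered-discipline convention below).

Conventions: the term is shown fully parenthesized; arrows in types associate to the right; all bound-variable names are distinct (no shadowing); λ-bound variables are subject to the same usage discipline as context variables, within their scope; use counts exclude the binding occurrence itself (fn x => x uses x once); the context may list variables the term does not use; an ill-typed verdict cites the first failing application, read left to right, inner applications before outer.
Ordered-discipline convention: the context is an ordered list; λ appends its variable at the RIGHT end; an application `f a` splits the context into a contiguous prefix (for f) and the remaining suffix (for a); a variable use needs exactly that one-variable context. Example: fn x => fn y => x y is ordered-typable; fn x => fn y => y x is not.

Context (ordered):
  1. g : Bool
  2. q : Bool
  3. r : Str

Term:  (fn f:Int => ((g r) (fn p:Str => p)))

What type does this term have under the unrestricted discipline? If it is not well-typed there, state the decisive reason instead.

not well-typed under unrestricted — fails simple typing
counts: g ×1, q ×0, r ×1, f (bound) ×0, p (bound) ×1
uses in reading order: g, r, p
typing: ill-typed: non-function type Bool applied to an argument
across the five disciplines: ordered ✗ · linear ✗ · affine ✗ · relevant ✗ · unrestricted ✗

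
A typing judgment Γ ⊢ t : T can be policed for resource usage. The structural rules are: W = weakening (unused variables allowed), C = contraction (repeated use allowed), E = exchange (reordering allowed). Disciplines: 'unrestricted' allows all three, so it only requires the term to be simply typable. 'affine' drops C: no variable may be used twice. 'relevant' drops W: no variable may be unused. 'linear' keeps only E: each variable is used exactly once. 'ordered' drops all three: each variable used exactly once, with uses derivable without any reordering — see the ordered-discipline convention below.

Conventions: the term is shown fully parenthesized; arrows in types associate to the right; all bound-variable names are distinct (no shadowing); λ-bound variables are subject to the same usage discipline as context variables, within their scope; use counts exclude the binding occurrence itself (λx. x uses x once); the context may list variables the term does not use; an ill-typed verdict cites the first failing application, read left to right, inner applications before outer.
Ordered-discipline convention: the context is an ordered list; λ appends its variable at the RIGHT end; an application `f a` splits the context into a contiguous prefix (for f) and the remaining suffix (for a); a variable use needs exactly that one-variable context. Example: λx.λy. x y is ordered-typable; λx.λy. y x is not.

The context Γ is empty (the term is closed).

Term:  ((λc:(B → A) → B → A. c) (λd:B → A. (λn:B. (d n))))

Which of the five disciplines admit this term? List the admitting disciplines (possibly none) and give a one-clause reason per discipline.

admitting disciplines: ordered, linear, affine, relevant, unrestricted
counts: c [bound]: 1, d [bound]: 1, n [bound]: 1
left-to-right use order: c, d, n
typing: well-typed at (B → A) → B → A
ordered: ✓ — c, d, n: once each, no exchange needed
linear: ✓ — single use per variable (c, d, n)
affine: ✓ — no duplicate uses among c, d, n
relevant: ✓ — c, d, n: all used, weakening unneeded
unrestricted: ✓ — typability at (B → A) → B → A is all that's needed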